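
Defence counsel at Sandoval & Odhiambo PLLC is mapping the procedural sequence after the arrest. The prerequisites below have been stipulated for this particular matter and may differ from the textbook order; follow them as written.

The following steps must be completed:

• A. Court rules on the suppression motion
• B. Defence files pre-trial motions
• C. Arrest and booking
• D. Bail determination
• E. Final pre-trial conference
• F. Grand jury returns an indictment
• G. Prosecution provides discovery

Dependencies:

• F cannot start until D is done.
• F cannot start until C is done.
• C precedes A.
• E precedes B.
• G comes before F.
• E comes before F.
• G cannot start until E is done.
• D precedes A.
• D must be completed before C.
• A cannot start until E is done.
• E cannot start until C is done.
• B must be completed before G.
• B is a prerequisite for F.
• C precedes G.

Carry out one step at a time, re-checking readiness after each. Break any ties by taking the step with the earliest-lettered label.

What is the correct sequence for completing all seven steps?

D → C → E → A → B → G → F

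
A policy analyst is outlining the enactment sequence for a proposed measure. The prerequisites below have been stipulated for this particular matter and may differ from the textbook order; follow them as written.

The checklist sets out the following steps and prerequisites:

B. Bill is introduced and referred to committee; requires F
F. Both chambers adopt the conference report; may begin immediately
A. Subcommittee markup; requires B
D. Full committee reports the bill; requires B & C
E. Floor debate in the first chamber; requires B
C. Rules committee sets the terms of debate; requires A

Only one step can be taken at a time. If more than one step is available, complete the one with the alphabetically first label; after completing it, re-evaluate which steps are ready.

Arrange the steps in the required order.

F, B, A, C, D, E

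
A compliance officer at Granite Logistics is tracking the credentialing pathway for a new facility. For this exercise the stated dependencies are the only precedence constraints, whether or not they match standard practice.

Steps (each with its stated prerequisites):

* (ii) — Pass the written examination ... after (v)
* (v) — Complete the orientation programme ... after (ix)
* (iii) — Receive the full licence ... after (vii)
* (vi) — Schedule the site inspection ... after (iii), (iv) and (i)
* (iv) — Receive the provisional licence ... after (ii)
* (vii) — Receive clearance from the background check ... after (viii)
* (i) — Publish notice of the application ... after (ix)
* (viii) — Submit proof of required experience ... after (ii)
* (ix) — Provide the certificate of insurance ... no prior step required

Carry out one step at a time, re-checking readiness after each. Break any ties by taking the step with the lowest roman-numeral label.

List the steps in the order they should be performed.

(ix), (i), (v), (ii), (iv), (viii), (vii), (iii), (vi)

(ix) is the only step with nothing outstanding, so it goes first.
(i) and (v) are both available; (i) has the earlier label → (i).
Next only (v) has its prerequisites met → (v).
(ii) needed (v), now all done → (ii).
Now (iv) and (viii) have their prerequisites met. (iv) has the earlier label, so (iv) next.
Next only (viii) has its prerequisites met → (viii).
(vii) is the only step now ready → (vii).
(iii) is the only step now ready → (iii).
Next only (vi) has its prerequisites met → (vi).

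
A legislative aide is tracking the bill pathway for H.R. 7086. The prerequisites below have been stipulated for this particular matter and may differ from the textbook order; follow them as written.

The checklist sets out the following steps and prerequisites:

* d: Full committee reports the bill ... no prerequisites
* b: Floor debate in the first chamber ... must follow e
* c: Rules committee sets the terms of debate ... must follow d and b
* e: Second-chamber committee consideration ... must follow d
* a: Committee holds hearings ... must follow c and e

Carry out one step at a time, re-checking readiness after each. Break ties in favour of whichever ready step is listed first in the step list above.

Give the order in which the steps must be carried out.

Only d has no prerequisites, so it is first.
Next only e has its prerequisites met → e.
b needed e, now all done → b.
c needed d and b, now all done → c.
a needed c and e, now all done → a.

d, e, b, c, a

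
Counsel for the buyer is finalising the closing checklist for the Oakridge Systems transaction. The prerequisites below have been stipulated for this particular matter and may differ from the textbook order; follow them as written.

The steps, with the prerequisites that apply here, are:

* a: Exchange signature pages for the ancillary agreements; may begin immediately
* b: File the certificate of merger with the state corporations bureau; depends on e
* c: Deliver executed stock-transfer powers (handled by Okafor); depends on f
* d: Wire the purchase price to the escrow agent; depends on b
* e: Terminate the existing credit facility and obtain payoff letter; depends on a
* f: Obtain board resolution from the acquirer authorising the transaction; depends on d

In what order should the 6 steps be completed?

a, e, b, d, f, c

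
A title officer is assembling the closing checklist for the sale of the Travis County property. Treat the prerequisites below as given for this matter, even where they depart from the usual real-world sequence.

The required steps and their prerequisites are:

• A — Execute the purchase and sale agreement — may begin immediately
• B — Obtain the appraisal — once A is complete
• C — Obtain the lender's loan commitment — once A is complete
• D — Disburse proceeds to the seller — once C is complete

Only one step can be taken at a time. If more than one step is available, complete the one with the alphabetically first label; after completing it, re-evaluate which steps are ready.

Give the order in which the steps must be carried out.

A → B → C → D

A is the only step with nothing outstanding, so it goes first.
B and C are both available; B has the earlier label → B.
C needed A, now all done → C.
D needed C, now all done → D.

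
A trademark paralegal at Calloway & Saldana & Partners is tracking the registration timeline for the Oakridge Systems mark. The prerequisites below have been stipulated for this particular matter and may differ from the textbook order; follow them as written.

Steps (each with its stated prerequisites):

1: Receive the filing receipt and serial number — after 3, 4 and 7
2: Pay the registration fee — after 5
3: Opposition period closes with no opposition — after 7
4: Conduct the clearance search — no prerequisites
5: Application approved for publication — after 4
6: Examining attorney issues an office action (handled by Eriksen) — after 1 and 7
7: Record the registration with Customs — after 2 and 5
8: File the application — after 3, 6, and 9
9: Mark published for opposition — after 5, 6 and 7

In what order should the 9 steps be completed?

Only 4 has no prerequisites, so it is first.
Next only 5 has its prerequisites met → 5.
2 is the only step now ready → 2.
Next only 7 has its prerequisites met → 7.
Next only 3 has its prerequisites met → 3.
1 is the only step now ready → 1.
That leaves 6 as the only ready step → 6.
That leaves 9 as the only ready step → 9.
That leaves 8 as the only ready step → 8.

4, 5, 2, 7, 3, 1, 6, 9, 8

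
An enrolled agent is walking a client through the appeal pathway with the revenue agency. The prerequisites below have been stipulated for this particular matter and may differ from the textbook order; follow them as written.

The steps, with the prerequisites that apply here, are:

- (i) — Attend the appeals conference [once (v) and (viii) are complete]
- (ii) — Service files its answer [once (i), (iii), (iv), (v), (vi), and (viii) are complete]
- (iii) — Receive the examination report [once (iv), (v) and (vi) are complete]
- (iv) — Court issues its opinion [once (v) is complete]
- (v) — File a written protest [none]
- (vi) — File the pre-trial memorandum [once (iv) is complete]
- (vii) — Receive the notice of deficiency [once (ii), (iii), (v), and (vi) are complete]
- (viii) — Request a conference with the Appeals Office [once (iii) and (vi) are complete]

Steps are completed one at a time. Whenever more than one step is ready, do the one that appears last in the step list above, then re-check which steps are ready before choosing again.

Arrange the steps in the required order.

(v) is the only step with nothing outstanding, so it goes first.
That leaves (iv) as the only ready step → (iv).
That leaves (vi) as the only ready step → (vi).
(iii) is the only step now ready → (iii).
(viii) needed (vi) and (iii), now all done → (viii).
That leaves (i) as the only ready step → (i).
Next only (ii) has its prerequisites met → (ii).
Next only (vii) has its prerequisites met → (vii).

(v) (iv) (vi) (iii) (viii) (i) (ii) (vii)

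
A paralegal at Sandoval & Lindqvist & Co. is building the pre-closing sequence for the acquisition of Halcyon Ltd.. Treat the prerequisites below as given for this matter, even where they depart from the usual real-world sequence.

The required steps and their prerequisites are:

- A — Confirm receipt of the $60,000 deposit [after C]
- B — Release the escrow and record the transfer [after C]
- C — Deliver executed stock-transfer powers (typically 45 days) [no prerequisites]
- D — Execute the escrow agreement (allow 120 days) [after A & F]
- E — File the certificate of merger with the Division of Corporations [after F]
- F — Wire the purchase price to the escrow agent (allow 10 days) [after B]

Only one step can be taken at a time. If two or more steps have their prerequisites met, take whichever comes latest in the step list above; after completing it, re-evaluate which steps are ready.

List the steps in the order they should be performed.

C has no prerequisites → C first.
Ready: B and A. B is listed later → B.
Now F and A have their prerequisites met. F is listed later, so F next.
E now also ready, so the ready set is {E, A}; E is listed later → E.
A needed C, now all done → A.
D needed F and A, now all done → D.

C, B, F, E, A, D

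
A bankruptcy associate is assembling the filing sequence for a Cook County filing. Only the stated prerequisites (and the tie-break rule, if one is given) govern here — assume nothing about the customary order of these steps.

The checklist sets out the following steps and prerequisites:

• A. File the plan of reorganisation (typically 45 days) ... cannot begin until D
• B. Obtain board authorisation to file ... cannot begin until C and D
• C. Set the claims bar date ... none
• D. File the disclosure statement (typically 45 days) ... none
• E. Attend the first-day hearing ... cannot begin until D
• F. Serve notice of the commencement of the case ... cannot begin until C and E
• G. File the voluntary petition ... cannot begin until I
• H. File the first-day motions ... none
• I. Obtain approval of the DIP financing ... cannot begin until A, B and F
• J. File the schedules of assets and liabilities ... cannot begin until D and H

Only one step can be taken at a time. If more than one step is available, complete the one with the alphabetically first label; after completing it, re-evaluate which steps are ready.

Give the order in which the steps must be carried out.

C, D and H have no prerequisites; C has the earlier label, so C is first.
Now D and H have their prerequisites met. D has the earlier label, so D next.
Now A, B, E and H have their prerequisites met. A has the earlier label, so A next.
Now B, E and H have their prerequisites met. B has the earlier label, so B next.
Now E and H have their prerequisites met. E has the earlier label, so E next.
F now also ready, so the ready set is {F, H}; F has the earlier label → F.
Now H and I have their prerequisites met. H has the earlier label, so H next.
Now I and J have their prerequisites met. I has the earlier label, so I next.
G now also ready, so the ready set is {G, J}; G has the earlier label → G.
J is the only step now ready → J.

C D A B E F H I G J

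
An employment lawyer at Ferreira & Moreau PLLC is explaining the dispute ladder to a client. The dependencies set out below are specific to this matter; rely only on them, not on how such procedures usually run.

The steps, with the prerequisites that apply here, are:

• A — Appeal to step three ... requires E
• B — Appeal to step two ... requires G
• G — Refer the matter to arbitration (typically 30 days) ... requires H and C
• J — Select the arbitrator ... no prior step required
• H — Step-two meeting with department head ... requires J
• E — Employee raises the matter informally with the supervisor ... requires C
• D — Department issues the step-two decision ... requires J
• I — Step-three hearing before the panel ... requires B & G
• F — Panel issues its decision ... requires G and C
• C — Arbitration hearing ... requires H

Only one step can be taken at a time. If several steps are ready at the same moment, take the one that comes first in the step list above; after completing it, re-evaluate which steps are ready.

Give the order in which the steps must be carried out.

J is the only step with nothing outstanding, so it goes first.
H and D are both available; H is listed earlier → H.
C now also ready, so the ready set is {D, C}; D is listed earlier → D.
C needed H, now all done → C.
Now G and E have their prerequisites met. G is listed earlier, so G next.
Now B, E and F have their prerequisites met. B is listed earlier, so B next.
E, I and F are all available; E is listed earlier → E.
A now also ready, so the ready set is {A, I, F}; A is listed earlier → A.
Now I and F have their prerequisites met. I is listed earlier, so I next.
F needed G and C, now all done → F.

J, H, D, C, G, B, E, A, I, F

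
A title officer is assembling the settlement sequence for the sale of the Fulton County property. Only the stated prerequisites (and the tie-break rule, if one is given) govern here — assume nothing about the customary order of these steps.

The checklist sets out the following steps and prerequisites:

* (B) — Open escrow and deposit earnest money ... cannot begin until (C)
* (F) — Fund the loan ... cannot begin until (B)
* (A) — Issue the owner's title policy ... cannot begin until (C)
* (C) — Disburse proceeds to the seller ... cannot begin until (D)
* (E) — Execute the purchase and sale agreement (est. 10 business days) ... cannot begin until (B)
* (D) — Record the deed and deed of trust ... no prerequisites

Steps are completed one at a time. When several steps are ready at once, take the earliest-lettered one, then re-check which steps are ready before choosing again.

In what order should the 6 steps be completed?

(D) is the only step with nothing outstanding, so it goes first.
(C) needed (D), now all done → (C).
Now (A) and (B) have their prerequisites met. (A) has the earlier label, so (A) next.
Next only (B) has its prerequisites met → (B).
Now (E) and (F) have their prerequisites met. (E) has the earlier label, so (E) next.
(F) needed (B), now all done → (F).

(D), (C), (A), (B), (E), (F)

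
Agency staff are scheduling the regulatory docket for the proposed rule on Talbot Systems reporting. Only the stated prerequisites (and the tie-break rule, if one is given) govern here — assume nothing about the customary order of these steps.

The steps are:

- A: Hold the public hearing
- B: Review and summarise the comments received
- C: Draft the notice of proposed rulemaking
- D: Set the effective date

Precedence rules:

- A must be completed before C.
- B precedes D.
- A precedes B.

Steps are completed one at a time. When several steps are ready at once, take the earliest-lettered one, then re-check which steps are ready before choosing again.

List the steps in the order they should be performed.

A has no prerequisites → A first.
B and C are both available; B has the earlier label → B.
Ready: C and D. C has the earlier label → C.
D needed B, now all done → D.

A B C D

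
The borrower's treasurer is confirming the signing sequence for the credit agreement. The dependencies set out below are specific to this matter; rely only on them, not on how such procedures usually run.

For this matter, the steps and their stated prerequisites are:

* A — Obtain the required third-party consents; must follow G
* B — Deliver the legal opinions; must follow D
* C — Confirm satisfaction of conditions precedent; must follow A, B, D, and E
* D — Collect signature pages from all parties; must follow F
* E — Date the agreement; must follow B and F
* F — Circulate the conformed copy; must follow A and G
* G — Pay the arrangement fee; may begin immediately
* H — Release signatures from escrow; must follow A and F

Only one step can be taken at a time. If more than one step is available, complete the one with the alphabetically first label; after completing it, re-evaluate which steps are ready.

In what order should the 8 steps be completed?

G → A → F → D → B → E → C → H

G has no prerequisites → G first.
That leaves A as the only ready step → A.
Next only F has its prerequisites met → F.
Now D and H have their prerequisites met. D has the earlier label, so D next.
B and H are both available; B has the earlier label → B.
E now also ready, so the ready set is {E, H}; E has the earlier label → E.
C now also ready, so the ready set is {C, H}; C has the earlier label → C.
Next only H has its prerequisites met → H.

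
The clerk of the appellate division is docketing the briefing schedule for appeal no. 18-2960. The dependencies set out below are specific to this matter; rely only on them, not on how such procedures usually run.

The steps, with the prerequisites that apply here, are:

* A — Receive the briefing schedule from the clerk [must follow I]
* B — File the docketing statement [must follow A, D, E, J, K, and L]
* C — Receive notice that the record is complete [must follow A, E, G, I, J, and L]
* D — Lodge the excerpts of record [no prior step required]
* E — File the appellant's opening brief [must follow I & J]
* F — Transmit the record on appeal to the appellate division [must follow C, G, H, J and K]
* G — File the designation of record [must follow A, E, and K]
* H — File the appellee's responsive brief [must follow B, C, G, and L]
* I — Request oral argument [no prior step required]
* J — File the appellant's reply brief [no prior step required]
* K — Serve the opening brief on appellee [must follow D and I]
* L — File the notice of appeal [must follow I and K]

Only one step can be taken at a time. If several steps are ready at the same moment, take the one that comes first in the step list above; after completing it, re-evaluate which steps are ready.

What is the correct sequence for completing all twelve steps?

D I A J E K G L B C H F

Nothing is required for D, I and J. D is listed earlier → D first.
Now I and J have their prerequisites met. I is listed earlier, so I next.
A, J and K are all available; A is listed earlier → A.
J and K are both available; J is listed earlier → J.
E and K are both available; E is listed earlier → E.
Next only K has its prerequisites met → K.
Now G and L have their prerequisites met. G is listed earlier, so G next.
L needed I and K, now all done → L.
Now B and C have their prerequisites met. B is listed earlier, so B next.
C is the only step now ready → C.
H is the only step now ready → H.
That leaves F as the only ready step → F.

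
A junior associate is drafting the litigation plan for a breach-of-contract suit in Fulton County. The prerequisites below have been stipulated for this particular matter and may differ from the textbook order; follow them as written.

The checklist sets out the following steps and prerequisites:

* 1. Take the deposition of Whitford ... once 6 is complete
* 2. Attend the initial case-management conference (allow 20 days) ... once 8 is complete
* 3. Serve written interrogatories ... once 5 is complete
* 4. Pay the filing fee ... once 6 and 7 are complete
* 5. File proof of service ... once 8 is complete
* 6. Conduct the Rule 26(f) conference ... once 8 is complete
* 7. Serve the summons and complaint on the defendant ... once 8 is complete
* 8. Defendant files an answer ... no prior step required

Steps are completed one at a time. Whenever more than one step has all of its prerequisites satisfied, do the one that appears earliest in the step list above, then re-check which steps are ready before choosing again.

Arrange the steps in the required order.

Only 8 has no prerequisites, so it is first.
Ready: 2, 5, 6 and 7. 2 is listed earlier → 2.
Ready: 5, 6 and 7. 5 is listed earlier → 5.
Ready: 3, 6 and 7. 3 is listed earlier → 3.
Now 6 and 7 have their prerequisites met. 6 is listed earlier, so 6 next.
1 now also ready, so the ready set is {1, 7}; 1 is listed earlier → 1.
7 needed 8, now all done → 7.
That leaves 4 as the only ready step → 4.

8, 2, 5, 3, 6, 1, 7, 4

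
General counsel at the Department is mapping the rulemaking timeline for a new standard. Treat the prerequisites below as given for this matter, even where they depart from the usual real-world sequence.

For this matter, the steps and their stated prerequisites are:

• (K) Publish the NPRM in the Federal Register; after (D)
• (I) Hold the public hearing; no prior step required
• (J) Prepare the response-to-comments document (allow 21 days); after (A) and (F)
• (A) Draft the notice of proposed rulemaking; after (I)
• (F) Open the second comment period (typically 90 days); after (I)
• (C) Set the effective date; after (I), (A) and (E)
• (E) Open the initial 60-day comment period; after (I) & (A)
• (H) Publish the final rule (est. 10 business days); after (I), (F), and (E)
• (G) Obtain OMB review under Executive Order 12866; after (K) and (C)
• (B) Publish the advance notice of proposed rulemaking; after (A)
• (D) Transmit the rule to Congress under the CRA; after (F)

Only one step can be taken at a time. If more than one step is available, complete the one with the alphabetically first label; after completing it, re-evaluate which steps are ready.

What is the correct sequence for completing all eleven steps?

(I) → (A) → (B) → (E) → (C) → (F) → (D) → (H) → (J) → (K) → (G)

Only (I) has no prerequisites, so it is first.
Now (A) and (F) have their prerequisites met. (A) has the earlier label, so (A) next.
(B) and (E) now also ready, so the ready set is {(B), (E), (F)}; (B) has the earlier label → (B).
Now (E) and (F) have their prerequisites met. (E) has the earlier label, so (E) next.
(C) now also ready, so the ready set is {(C), (F)}; (C) has the earlier label → (C).
That leaves (F) as the only ready step → (F).
Now (D), (H) and (J) have their prerequisites met. (D) has the earlier label, so (D) next.
(H), (J) and (K) are all available; (H) has the earlier label → (H).
(J) and (K) are both available; (J) has the earlier label → (J).
Next only (K) has its prerequisites met → (K).
That leaves (G) as the only ready step → (G).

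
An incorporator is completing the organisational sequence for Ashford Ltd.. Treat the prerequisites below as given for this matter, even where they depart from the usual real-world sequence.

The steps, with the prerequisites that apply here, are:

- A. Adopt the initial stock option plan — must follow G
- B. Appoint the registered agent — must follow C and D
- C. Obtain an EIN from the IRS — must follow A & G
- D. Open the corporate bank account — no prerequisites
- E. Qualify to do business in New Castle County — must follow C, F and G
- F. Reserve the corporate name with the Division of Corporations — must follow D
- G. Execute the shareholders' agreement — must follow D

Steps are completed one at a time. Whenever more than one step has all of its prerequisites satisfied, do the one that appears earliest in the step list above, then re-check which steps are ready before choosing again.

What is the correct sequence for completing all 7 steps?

D F G A C B E

D is the only step with nothing outstanding, so it goes first.
Now F and G have their prerequisites met. F is listed earlier, so F next.
Next only G has its prerequisites met → G.
A is the only step now ready → A.
That leaves C as the only ready step → C.
B and E are both available; B is listed earlier → B.
That leaves E as the only ready step → E.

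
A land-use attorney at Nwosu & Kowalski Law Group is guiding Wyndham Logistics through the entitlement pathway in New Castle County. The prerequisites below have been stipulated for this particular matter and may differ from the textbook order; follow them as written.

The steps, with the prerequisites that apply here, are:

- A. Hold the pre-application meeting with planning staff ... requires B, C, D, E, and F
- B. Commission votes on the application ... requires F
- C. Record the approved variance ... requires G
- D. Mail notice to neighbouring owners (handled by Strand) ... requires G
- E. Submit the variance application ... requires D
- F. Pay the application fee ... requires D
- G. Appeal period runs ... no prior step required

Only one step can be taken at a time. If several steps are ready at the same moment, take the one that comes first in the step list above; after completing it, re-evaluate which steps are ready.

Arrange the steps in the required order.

G C D E F B A

G is the only step with nothing outstanding, so it goes first.
C and D are both available; C is listed earlier → C.
D is the only step now ready → D.
Now E and F have their prerequisites met. E is listed earlier, so E next.
That leaves F as the only ready step → F.
B is the only step now ready → B.
That leaves A as the only ready step → A.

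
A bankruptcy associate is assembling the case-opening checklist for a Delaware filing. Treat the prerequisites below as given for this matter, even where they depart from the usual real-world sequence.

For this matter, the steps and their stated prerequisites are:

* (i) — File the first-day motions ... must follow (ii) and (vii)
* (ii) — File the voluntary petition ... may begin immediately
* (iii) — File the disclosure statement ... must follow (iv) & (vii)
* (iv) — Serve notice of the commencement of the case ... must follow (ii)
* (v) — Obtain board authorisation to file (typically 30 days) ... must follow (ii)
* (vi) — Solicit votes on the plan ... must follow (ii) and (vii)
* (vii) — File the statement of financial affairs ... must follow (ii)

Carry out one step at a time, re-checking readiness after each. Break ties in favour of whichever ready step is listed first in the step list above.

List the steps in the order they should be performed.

(ii) (iv) (v) (vii) (i) (iii) (vi)

Only (ii) has no prerequisites, so it is first.
(iv), (v) and (vii) are all available; (iv) is listed earlier → (iv).
Now (v) and (vii) have their prerequisites met. (v) is listed earlier, so (v) next.
(vii) needed (ii), now all done → (vii).
Ready: (i), (iii) and (vi). (i) is listed earlier → (i).
(iii) and (vi) are both available; (iii) is listed earlier → (iii).
That leaves (vi) as the only ready step → (vi).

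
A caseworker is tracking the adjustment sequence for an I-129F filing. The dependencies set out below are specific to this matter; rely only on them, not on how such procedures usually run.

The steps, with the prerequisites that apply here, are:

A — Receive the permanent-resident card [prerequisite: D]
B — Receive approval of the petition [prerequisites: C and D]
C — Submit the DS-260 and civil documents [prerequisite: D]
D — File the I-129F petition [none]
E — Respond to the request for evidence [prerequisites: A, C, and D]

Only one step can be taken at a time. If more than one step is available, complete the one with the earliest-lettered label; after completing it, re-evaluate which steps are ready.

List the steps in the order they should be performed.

D A C B E

Only D has no prerequisites, so it is first.
Now A and C have their prerequisites met. A has the earlier label, so A next.
That leaves C as the only ready step → C.
B and E are both available; B has the earlier label → B.
That leaves E as the only ready step → E.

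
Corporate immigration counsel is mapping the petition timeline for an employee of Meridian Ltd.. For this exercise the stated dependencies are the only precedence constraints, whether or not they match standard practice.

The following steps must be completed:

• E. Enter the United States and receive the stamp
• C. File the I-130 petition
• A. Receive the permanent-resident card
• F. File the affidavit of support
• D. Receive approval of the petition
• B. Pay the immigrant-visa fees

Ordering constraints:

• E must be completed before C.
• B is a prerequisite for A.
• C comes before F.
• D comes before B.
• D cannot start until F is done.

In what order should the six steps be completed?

E → C → F → D → B → A

E has no prerequisites → E first.
That leaves C as the only ready step → C.
F needed C, now all done → F.
That leaves D as the only ready step → D.
That leaves B as the only ready step → B.
A needed B, now all done → A.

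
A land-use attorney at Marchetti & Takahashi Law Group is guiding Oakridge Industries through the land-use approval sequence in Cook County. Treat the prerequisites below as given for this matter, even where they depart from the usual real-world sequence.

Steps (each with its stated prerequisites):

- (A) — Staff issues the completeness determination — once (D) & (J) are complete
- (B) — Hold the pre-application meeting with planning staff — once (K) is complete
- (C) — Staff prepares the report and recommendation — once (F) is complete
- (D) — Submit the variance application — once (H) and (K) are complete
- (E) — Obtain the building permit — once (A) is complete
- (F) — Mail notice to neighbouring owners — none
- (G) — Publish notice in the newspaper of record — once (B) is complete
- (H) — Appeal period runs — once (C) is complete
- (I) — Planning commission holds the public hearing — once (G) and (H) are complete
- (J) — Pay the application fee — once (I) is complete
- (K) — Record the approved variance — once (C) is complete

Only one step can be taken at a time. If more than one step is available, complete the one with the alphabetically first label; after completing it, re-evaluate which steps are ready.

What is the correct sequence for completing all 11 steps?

(F) → (C) → (H) → (K) → (B) → (D) → (G) → (I) → (J) → (A) → (E)

Only (F) has no prerequisites, so it is first.
(C) is the only step now ready → (C).
Now (H) and (K) have their prerequisites met. (H) has the earlier label, so (H) next.
That leaves (K) as the only ready step → (K).
Ready: (B) and (D). (B) has the earlier label → (B).
(D) and (G) are both available; (D) has the earlier label → (D).
(G) is the only step now ready → (G).
Next only (I) has its prerequisites met → (I).
That leaves (J) as the only ready step → (J).
(A) is the only step now ready → (A).
Next only (E) has its prerequisites met → (E).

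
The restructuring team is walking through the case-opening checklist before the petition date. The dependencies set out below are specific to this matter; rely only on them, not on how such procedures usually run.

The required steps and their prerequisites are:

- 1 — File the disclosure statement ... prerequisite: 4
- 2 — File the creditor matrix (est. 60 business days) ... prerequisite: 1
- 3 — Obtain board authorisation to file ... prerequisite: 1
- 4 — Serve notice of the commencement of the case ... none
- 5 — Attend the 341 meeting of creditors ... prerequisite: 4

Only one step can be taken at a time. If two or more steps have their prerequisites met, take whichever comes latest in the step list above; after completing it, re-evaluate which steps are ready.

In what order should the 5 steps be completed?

4 5 1 3 2

4 has no prerequisites → 4 first.
Ready: 5 and 1. 5 is listed later → 5.
1 needed 4, now all done → 1.
Ready: 3 and 2. 3 is listed later → 3.
That leaves 2 as the only ready step → 2.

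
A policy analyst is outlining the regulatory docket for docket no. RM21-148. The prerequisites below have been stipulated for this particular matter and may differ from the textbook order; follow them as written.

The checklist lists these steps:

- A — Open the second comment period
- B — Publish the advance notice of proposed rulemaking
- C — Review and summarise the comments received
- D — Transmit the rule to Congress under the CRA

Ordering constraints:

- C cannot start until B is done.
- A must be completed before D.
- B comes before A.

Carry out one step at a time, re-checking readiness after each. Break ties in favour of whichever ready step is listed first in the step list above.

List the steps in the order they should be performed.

B is the only step with nothing outstanding, so it goes first.
A and C are both available; A is listed earlier → A.
D now also ready, so the ready set is {C, D}; C is listed earlier → C.
Next only D has its prerequisites met → D.

B, A, C, D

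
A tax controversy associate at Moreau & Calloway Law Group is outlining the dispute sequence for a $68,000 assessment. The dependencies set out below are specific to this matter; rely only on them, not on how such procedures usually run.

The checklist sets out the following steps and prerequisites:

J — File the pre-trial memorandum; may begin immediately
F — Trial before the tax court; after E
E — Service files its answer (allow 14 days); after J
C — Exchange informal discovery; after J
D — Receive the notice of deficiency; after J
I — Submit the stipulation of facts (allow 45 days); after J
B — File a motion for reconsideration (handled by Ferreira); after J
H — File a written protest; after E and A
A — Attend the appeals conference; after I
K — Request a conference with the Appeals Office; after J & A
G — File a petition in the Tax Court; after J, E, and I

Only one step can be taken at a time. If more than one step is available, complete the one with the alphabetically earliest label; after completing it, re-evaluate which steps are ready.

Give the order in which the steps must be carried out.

J, B, C, D, E, F, I, A, G, H, K

Only J has no prerequisites, so it is first.
B, C, D, E and I are all available; B has the earlier label → B.
Ready: C, D, E and I. C has the earlier label → C.
Now D, E and I have their prerequisites met. D has the earlier label, so D next.
E and I are both available; E has the earlier label → E.
F and I are both available; F has the earlier label → F.
I is the only step now ready → I.
A and G are both available; A has the earlier label → A.
Now G, H and K have their prerequisites met. G has the earlier label, so G next.
Now H and K have their prerequisites met. H has the earlier label, so H next.
That leaves K as the only ready step → K.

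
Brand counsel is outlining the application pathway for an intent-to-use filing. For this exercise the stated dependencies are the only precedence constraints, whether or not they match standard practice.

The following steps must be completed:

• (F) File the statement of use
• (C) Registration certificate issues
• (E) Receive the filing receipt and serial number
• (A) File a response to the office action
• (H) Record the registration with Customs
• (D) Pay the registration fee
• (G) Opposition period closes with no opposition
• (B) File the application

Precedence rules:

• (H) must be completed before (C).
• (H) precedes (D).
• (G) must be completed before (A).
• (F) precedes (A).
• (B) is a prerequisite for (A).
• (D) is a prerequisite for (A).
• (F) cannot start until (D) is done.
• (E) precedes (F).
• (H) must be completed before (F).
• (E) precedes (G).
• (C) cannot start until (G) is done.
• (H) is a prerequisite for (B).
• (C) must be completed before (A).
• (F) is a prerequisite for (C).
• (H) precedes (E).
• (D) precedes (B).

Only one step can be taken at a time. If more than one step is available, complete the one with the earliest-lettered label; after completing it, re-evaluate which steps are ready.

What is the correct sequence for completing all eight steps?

(H) has no prerequisites → (H) first.
(D) and (E) are both available; (D) has the earlier label → (D).
(B) now also ready, so the ready set is {(B), (E)}; (B) has the earlier label → (B).
(E) needed (H), now all done → (E).
Now (F) and (G) have their prerequisites met. (F) has the earlier label, so (F) next.
(G) is the only step now ready → (G).
(C) needed (F), (G) and (H), now all done → (C).
That leaves (A) as the only ready step → (A).

(H) → (D) → (B) → (E) → (F) → (G) → (C) → (A)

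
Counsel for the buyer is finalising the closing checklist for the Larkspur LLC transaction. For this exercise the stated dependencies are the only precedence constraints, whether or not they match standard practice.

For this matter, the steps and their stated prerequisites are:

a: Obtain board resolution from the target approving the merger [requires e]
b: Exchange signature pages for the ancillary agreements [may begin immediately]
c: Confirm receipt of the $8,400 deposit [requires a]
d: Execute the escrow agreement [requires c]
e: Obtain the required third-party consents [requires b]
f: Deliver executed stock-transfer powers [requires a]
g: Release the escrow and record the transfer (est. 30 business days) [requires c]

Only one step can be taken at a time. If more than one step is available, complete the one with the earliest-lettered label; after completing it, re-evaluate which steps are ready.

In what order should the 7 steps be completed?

b → e → a → c → d → f → g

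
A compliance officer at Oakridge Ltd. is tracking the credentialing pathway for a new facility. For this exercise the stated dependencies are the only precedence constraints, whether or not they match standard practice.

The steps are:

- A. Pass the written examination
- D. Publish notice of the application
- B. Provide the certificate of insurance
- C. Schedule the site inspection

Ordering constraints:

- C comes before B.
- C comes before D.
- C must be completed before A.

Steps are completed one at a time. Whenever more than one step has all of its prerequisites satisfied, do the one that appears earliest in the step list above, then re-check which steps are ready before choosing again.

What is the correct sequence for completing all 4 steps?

C, A, D, B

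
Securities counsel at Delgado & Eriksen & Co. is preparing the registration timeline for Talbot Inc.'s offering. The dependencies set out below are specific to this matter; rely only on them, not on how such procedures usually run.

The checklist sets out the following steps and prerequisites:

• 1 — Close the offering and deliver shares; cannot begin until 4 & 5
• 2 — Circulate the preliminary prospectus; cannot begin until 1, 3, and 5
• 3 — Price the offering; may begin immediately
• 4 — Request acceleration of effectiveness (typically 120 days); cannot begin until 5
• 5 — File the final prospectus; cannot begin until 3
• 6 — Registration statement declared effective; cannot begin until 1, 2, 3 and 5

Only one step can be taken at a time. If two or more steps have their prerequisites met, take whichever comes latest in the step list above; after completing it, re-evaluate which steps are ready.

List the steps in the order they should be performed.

3 → 5 → 4 → 1 → 2 → 6

Only 3 has no prerequisites, so it is first.
Next only 5 has its prerequisites met → 5.
Next only 4 has its prerequisites met → 4.
That leaves 1 as the only ready step → 1.
Next only 2 has its prerequisites met → 2.
6 is the only step now ready → 6.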